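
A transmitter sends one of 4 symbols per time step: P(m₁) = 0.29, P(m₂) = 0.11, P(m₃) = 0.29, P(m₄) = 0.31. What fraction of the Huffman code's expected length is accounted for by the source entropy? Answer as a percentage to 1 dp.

95.5%

Entropy H = −Σ p log₂ p ≈ 1.9099 bits.
Huffman merges: 11/100+29/100→2/5; 29/100+31/100→3/5; 2/5+3/5→1. L = 2 ≈ 2.0000.
Efficiency = H/L = 1.9099/2.0000 = 95.5%.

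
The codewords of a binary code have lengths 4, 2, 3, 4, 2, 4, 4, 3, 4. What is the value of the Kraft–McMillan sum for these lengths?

1.0625

With common denominator 2^4 = 16: Σ 2^(−ℓᵢ) = 1/16 + 4/16 + 2/16 + 1/16 + 4/16 + 1/16 + 1/16 + 2/16 + 1/16 = 17/16 = 1.0625.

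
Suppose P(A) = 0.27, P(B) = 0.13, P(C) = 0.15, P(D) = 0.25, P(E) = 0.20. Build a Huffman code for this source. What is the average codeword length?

Repeatedly combine the two least-probable nodes; the expected code length is the sum of the merged weights.
merge 13/100 + 3/20 → 7/25
merge 1/5 + 1/4 → 9/20
merge 27/100 + 7/25 → 11/20
merge 9/20 + 11/20 → 1
L = 7/25 + 9/20 + 11/20 + 1 = 57/25 = 2.28 bits/symbol.

2.28 bits/symbol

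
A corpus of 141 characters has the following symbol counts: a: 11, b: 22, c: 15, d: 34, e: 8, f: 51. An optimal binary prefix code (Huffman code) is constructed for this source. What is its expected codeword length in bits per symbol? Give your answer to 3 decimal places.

2.376 bits/symbol

Probabilities are the counts divided by 141.
Repeatedly combine the two least-probable nodes; the expected code length is the sum of the merged weights.
merge 8/141 + 11/141 → 19/141
merge 5/47 + 19/141 → 34/141
merge 22/141 + 34/141 → 56/141
merge 34/141 + 17/47 → 85/141
merge 56/141 + 85/141 → 1
L = 19/141 + 34/141 + 56/141 + 85/141 + 1 = 335/141 ≈ 2.376 bits/symbol.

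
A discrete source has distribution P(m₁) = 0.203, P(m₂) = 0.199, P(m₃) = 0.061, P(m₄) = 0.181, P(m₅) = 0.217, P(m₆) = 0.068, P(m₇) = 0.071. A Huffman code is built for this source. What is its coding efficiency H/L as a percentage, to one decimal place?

Entropy H = −Σ p log₂ p ≈ 2.6359 bits.
Huffman merges: 61/1000+17/250→129/1000; 71/1000+129/1000→1/5; 181/1000+199/1000→19/50; 1/5+203/1000→403/1000; 217/1000+19/50→597/1000; 403/1000+597/1000→1. L = 2709/1000 ≈ 2.7090.
Efficiency = H/L = 2.6359/2.7090 = 97.3%.

97.3%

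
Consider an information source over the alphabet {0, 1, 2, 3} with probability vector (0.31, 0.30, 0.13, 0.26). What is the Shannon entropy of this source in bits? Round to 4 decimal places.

H = −Σ pᵢ log₂ pᵢ.
−0.31·log₂(0.31) = 0.5238
−0.30·log₂(0.30) = 0.5211
−0.13·log₂(0.13) = 0.3826
−0.26·log₂(0.26) = 0.5053
Sum ≈ 1.9328 → 1.9328 bits.

1.9328 bits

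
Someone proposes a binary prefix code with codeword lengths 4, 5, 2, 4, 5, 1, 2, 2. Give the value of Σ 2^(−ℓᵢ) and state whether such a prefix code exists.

With common denominator 2^5 = 32: Σ 2^(−ℓᵢ) = 2/32 + 1/32 + 8/32 + 2/32 + 1/32 + 16/32 + 8/32 + 8/32 = 46/32 = 1.4375.
Kraft's inequality requires Σ ≤ 1; here Σ = 1.4375 > 1, so no such prefix code exists.

1.4375; no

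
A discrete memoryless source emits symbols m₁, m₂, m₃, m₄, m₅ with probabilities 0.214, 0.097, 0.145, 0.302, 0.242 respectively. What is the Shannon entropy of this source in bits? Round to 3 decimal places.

H = −Σ pᵢ log₂ pᵢ.
−0.214·log₂(0.214) = 0.4760
−0.097·log₂(0.097) = 0.3265
−0.145·log₂(0.145) = 0.4040
−0.302·log₂(0.302) = 0.5217
−0.242·log₂(0.242) = 0.4954
Sum ≈ 2.2235 → 2.223 bits.

2.223 bits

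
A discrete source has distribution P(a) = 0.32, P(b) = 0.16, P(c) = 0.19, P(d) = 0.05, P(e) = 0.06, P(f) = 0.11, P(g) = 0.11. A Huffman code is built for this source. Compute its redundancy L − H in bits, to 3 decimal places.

Entropy H = −Σ p log₂ p ≈ 2.5645 bits.
Huffman merges: 1/20+3/50→11/100; 11/100+11/100→11/50; 11/100+4/25→27/100; 19/100+11/50→41/100; 27/100+8/25→59/100; 41/100+59/100→1. L = 13/5 ≈ 2.6000.
L − H = 2.6000 − 2.5645 = 0.036 bits.

0.036 bits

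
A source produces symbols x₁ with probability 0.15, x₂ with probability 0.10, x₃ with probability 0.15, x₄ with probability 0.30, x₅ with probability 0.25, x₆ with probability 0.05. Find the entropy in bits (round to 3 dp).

H = −Σ pᵢ log₂ pᵢ.
−0.15·log₂(0.15) = 0.4105
−0.10·log₂(0.10) = 0.3322
−0.15·log₂(0.15) = 0.4105
−0.30·log₂(0.30) = 0.5211
−0.25·log₂(0.25) = 0.5000
−0.05·log₂(0.05) = 0.2161
Sum ≈ 2.3905 → 2.390 bits.

2.390 bits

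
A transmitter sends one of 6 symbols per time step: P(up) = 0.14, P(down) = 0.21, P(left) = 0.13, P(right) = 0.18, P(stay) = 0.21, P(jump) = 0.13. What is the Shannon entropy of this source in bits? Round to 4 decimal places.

2.5534 bits

H = −Σ pᵢ log₂ pᵢ.
−0.14·log₂(0.14) = 0.3971
−0.21·log₂(0.21) = 0.4728
−0.13·log₂(0.13) = 0.3826
−0.18·log₂(0.18) = 0.4453
−0.21·log₂(0.21) = 0.4728
−0.13·log₂(0.13) = 0.3826
Sum ≈ 2.5534 → 2.5534 bits.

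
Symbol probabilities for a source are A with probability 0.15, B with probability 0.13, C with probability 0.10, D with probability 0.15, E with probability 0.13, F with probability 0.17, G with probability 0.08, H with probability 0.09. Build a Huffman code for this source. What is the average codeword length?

3 bits/symbol

Repeatedly combine the two least-probable nodes; the expected code length is the sum of the merged weights.
merge 2/25 + 9/100 → 17/100
merge 1/10 + 13/100 → 23/100
merge 13/100 + 3/20 → 7/25
merge 3/20 + 17/100 → 8/25
merge 17/100 + 23/100 → 2/5
merge 7/25 + 8/25 → 3/5
merge 2/5 + 3/5 → 1
L = 17/100 + 23/100 + 7/25 + 8/25 + 2/5 + 3/5 + 1 = 3 bits/symbol.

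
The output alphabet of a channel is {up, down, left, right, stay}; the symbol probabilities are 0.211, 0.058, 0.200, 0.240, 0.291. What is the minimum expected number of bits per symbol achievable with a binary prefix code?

Repeatedly combine the two least-probable nodes; the expected code length is the sum of the merged weights.
merge 29/500 + 1/5 → 129/500
merge 211/1000 + 6/25 → 451/1000
merge 129/500 + 291/1000 → 549/1000
merge 451/1000 + 549/1000 → 1
L = 129/500 + 451/1000 + 549/1000 + 1 = 1129/500 = 2.258 bits/symbol.

2.258 bits/symbol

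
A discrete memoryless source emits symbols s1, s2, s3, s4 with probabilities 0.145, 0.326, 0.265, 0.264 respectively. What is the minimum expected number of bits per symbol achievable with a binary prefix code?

2 bits/symbol

Repeatedly combine the two least-probable nodes; the expected code length is the sum of the merged weights.
merge 29/200 + 33/125 → 409/1000
merge 53/200 + 163/500 → 591/1000
merge 409/1000 + 591/1000 → 1
L = 409/1000 + 591/1000 + 1 = 2 bits/symbol.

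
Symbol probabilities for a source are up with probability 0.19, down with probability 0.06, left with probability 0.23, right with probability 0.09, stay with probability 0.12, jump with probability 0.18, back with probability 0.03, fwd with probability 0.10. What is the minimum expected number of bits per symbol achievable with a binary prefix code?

2.85 bits/symbol

Repeatedly combine the two least-probable nodes; the expected code length is the sum of the merged weights.
merge 3/100 + 3/50 → 9/100
merge 9/100 + 9/100 → 9/50
merge 1/10 + 3/25 → 11/50
merge 9/50 + 9/50 → 9/25
merge 19/100 + 11/50 → 41/100
merge 23/100 + 9/25 → 59/100
merge 41/100 + 59/100 → 1
L = 9/100 + 9/50 + 11/50 + 9/25 + 41/100 + 59/100 + 1 = 57/20 = 2.85 bits/symbol.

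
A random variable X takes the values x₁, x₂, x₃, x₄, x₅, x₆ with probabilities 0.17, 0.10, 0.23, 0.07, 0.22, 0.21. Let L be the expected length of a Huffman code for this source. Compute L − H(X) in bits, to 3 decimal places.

0.034 bits

Entropy H = −Σ p log₂ p ≈ 2.4764 bits.
Huffman merges: 7/100+1/10→17/100; 17/100+17/100→17/50; 21/100+11/50→43/100; 23/100+17/50→57/100; 43/100+57/100→1. L = 251/100 ≈ 2.5100.
L − H = 2.5100 − 2.4764 = 0.034 bits.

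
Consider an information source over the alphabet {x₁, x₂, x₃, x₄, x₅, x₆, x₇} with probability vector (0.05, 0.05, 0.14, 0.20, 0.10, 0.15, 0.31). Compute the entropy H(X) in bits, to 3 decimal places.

2.560 bits

H = −Σ pᵢ log₂ pᵢ.
−0.05·log₂(0.05) = 0.2161
−0.05·log₂(0.05) = 0.2161
−0.14·log₂(0.14) = 0.3971
−0.20·log₂(0.20) = 0.4644
−0.10·log₂(0.10) = 0.3322
−0.15·log₂(0.15) = 0.4105
−0.31·log₂(0.31) = 0.5238
Sum ≈ 2.5602 → 2.560 bits.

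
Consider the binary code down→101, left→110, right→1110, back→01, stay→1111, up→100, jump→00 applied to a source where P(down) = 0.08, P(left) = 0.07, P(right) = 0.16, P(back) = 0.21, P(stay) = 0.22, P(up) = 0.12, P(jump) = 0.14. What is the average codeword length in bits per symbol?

3.03 bits/symbol

L̄ = Σ pᵢ·ℓᵢ = 0.08·3 + 0.07·3 + 0.16·4 + 0.21·2 + 0.22·4 + 0.12·3 + 0.14·2 = 3.03 bits/symbol.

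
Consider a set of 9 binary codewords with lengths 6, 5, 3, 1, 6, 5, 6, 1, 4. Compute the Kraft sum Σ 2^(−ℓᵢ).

With common denominator 2^6 = 64: Σ 2^(−ℓᵢ) = 1/64 + 2/64 + 8/64 + 32/64 + 1/64 + 2/64 + 1/64 + 32/64 + 4/64 = 83/64 = 1.296875.

1.296875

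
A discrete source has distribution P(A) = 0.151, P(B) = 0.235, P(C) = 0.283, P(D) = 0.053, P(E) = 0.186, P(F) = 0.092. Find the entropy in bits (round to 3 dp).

2.411 bits

H = −Σ pᵢ log₂ pᵢ.
−0.151·log₂(0.151) = 0.4118
−0.235·log₂(0.235) = 0.4910
−0.283·log₂(0.283) = 0.5154
−0.053·log₂(0.053) = 0.2246
−0.186·log₂(0.186) = 0.4514
−0.092·log₂(0.092) = 0.3167
Sum ≈ 2.4108 → 2.411 bits.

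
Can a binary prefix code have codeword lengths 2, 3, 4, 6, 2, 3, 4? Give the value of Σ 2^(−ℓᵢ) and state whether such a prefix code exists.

0.890625; yes

With common denominator 2^6 = 64: Σ 2^(−ℓᵢ) = 16/64 + 8/64 + 4/64 + 1/64 + 16/64 + 8/64 + 4/64 = 57/64 = 0.890625.
Kraft's inequality requires Σ ≤ 1; here Σ = 0.890625 ≤ 1, so such a prefix code exists.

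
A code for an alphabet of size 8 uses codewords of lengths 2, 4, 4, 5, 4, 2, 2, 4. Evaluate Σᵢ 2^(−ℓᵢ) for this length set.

With common denominator 2^5 = 32: Σ 2^(−ℓᵢ) = 8/32 + 2/32 + 2/32 + 1/32 + 2/32 + 8/32 + 8/32 + 2/32 = 33/32 = 1.03125.

1.03125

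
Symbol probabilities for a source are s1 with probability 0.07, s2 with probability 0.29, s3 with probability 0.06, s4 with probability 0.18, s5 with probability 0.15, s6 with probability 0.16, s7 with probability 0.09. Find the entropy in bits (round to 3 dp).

H = −Σ pᵢ log₂ pᵢ.
−0.07·log₂(0.07) = 0.2686
−0.29·log₂(0.29) = 0.5179
−0.06·log₂(0.06) = 0.2435
−0.18·log₂(0.18) = 0.4453
−0.15·log₂(0.15) = 0.4105
−0.16·log₂(0.16) = 0.4230
−0.09·log₂(0.09) = 0.3127
Sum ≈ 2.6215 → 2.622 bits.

2.622 bits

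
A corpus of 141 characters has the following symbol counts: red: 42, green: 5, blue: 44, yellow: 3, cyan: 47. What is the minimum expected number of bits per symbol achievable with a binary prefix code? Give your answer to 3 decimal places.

Probabilities are the counts divided by 141.
Repeatedly combine the two least-probable nodes; the expected code length is the sum of the merged weights.
merge 1/47 + 5/141 → 8/141
merge 8/141 + 14/47 → 50/141
merge 44/141 + 1/3 → 91/141
merge 50/141 + 91/141 → 1
L = 8/141 + 50/141 + 91/141 + 1 = 290/141 ≈ 2.057 bits/symbol.

2.057 bits/symbol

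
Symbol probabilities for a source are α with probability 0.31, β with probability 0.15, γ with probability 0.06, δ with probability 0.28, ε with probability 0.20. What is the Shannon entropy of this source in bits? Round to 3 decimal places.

2.156 bits

H = −Σ pᵢ log₂ pᵢ.
−0.31·log₂(0.31) = 0.5238
−0.15·log₂(0.15) = 0.4105
−0.06·log₂(0.06) = 0.2435
−0.28·log₂(0.28) = 0.5142
−0.20·log₂(0.20) = 0.4644
Sum ≈ 2.1565 → 2.156 bits.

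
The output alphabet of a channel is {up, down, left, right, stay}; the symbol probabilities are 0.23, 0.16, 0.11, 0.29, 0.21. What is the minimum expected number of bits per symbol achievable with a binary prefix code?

2.27 bits/symbol

Repeatedly combine the two least-probable nodes; the expected code length is the sum of the merged weights.
merge 11/100 + 4/25 → 27/100
merge 21/100 + 23/100 → 11/25
merge 27/100 + 29/100 → 14/25
merge 11/25 + 14/25 → 1
L = 27/100 + 11/25 + 14/25 + 1 = 227/100 = 2.27 bits/symbol.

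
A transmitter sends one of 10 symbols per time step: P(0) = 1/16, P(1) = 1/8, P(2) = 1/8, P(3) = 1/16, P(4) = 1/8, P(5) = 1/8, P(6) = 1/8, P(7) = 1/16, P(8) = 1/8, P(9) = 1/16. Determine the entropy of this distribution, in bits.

Each probability is a power of 1/2, so log₂(1/p) is an integer.
H = Σ p·log₂(1/p) = 1/16·4 + 1/8·3 + 1/8·3 + 1/16·4 + 1/8·3 + 1/8·3 + 1/8·3 + 1/16·4 + 1/8·3 + 1/16·4 = 3.25 bits.

3.25 bits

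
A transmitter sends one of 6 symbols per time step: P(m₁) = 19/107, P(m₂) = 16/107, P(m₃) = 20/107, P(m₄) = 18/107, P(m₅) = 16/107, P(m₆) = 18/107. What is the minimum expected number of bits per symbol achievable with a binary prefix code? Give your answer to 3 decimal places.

Repeatedly combine the two least-probable nodes; the expected code length is the sum of the merged weights.
merge 16/107 + 16/107 → 32/107
merge 18/107 + 18/107 → 36/107
merge 19/107 + 20/107 → 39/107
merge 32/107 + 36/107 → 68/107
merge 39/107 + 68/107 → 1
L = 32/107 + 36/107 + 39/107 + 68/107 + 1 = 282/107 ≈ 2.636 bits/symbol.

2.636 bits/symbol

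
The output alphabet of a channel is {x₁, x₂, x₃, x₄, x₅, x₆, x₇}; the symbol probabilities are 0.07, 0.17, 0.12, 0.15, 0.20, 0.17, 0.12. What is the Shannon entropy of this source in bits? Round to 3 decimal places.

2.747 bits

H = −Σ pᵢ log₂ pᵢ.
−0.07·log₂(0.07) = 0.2686
−0.17·log₂(0.17) = 0.4346
−0.12·log₂(0.12) = 0.3671
−0.15·log₂(0.15) = 0.4105
−0.20·log₂(0.20) = 0.4644
−0.17·log₂(0.17) = 0.4346
−0.12·log₂(0.12) = 0.3671
Sum ≈ 2.7468 → 2.747 bits.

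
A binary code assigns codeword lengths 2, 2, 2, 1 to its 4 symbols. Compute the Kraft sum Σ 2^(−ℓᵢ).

1.25

With common denominator 2^2 = 4: Σ 2^(−ℓᵢ) = 1/4 + 1/4 + 1/4 + 2/4 = 5/4 = 1.25.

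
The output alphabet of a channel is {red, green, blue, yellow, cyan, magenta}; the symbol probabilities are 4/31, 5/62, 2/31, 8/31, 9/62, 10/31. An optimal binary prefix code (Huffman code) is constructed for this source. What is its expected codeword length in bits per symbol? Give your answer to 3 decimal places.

Repeatedly combine the two least-probable nodes; the expected code length is the sum of the merged weights.
merge 2/31 + 5/62 → 9/62
merge 4/31 + 9/62 → 17/62
merge 9/62 + 8/31 → 25/62
merge 17/62 + 10/31 → 37/62
merge 25/62 + 37/62 → 1
L = 9/62 + 17/62 + 25/62 + 37/62 + 1 = 75/31 ≈ 2.419 bits/symbol.

2.419 bits/symbol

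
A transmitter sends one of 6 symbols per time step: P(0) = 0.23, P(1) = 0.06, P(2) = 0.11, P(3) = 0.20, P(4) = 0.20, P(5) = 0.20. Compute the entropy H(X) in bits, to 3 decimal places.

2.475 bits

H = −Σ pᵢ log₂ pᵢ.
−0.23·log₂(0.23) = 0.4877
−0.06·log₂(0.06) = 0.2435
−0.11·log₂(0.11) = 0.3503
−0.20·log₂(0.20) = 0.4644
−0.20·log₂(0.20) = 0.4644
−0.20·log₂(0.20) = 0.4644
Sum ≈ 2.4746 → 2.475 bits.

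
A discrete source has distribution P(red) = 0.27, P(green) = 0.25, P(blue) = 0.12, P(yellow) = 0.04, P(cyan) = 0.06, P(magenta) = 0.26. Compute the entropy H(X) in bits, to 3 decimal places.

2.312 bits

H = −Σ pᵢ log₂ pᵢ.
−0.27·log₂(0.27) = 0.5100
−0.25·log₂(0.25) = 0.5000
−0.12·log₂(0.12) = 0.3671
−0.04·log₂(0.04) = 0.1858
−0.06·log₂(0.06) = 0.2435
−0.26·log₂(0.26) = 0.5053
Sum ≈ 2.3117 → 2.312 bits.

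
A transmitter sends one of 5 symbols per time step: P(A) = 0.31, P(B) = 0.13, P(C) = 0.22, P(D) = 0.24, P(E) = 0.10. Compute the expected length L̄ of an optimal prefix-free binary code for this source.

2.23 bits/symbol

Repeatedly combine the two least-probable nodes; the expected code length is the sum of the merged weights.
merge 1/10 + 13/100 → 23/100
merge 11/50 + 23/100 → 9/20
merge 6/25 + 31/100 → 11/20
merge 9/20 + 11/20 → 1
L = 23/100 + 9/20 + 11/20 + 1 = 223/100 = 2.23 bits/symbol.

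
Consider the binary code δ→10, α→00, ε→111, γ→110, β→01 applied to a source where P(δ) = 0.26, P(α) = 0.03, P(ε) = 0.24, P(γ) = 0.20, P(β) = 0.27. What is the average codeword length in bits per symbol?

2.44 bits/symbol

L̄ = Σ pᵢ·ℓᵢ = 0.26·2 + 0.03·2 + 0.24·3 + 0.20·3 + 0.27·2 = 2.44 bits/symbol.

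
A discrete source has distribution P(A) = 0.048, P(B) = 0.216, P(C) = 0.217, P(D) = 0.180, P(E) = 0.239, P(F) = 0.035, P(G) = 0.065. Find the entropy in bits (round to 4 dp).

2.5306 bits

H = −Σ pᵢ log₂ pᵢ.
−0.048·log₂(0.048) = 0.2103
−0.216·log₂(0.216) = 0.4776
−0.217·log₂(0.217) = 0.4783
−0.180·log₂(0.180) = 0.4453
−0.239·log₂(0.239) = 0.4935
−0.035·log₂(0.035) = 0.1693
−0.065·log₂(0.065) = 0.2563
Sum ≈ 2.5306 → 2.5306 bits.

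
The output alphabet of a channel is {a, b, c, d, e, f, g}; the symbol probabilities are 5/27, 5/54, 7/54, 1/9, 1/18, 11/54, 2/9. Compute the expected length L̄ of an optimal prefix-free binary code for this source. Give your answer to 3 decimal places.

2.722 bits/symbol

Repeatedly combine the two least-probable nodes; the expected code length is the sum of the merged weights.
merge 1/18 + 5/54 → 4/27
merge 1/9 + 7/54 → 13/54
merge 4/27 + 5/27 → 1/3
merge 11/54 + 2/9 → 23/54
merge 13/54 + 1/3 → 31/54
merge 23/54 + 31/54 → 1
L = 4/27 + 13/54 + 1/3 + 23/54 + 31/54 + 1 = 49/18 ≈ 2.722 bits/symbol.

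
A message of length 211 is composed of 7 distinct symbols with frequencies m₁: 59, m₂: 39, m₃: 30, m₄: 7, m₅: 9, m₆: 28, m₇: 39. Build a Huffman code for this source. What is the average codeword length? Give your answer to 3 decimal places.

Probabilities are the counts divided by 211.
Repeatedly combine the two least-probable nodes; the expected code length is the sum of the merged weights.
merge 7/211 + 9/211 → 16/211
merge 16/211 + 28/211 → 44/211
merge 30/211 + 39/211 → 69/211
merge 39/211 + 44/211 → 83/211
merge 59/211 + 69/211 → 128/211
merge 83/211 + 128/211 → 1
L = 16/211 + 44/211 + 69/211 + 83/211 + 128/211 + 1 = 551/211 ≈ 2.611 bits/symbol.

2.611 bits/symbol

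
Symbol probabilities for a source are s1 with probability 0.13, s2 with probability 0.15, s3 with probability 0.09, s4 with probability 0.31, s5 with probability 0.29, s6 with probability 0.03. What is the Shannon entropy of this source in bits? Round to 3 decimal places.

H = −Σ pᵢ log₂ pᵢ.
−0.13·log₂(0.13) = 0.3826
−0.15·log₂(0.15) = 0.4105
−0.09·log₂(0.09) = 0.3127
−0.31·log₂(0.31) = 0.5238
−0.29·log₂(0.29) = 0.5179
−0.03·log₂(0.03) = 0.1518
Sum ≈ 2.2993 → 2.299 bits.

2.299 bits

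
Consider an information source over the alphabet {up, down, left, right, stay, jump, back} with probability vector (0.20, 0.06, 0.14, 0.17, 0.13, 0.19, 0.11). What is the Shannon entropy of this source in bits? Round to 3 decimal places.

H = −Σ pᵢ log₂ pᵢ.
−0.20·log₂(0.20) = 0.4644
−0.06·log₂(0.06) = 0.2435
−0.14·log₂(0.14) = 0.3971
−0.17·log₂(0.17) = 0.4346
−0.13·log₂(0.13) = 0.3826
−0.19·log₂(0.19) = 0.4552
−0.11·log₂(0.11) = 0.3503
Sum ≈ 2.7278 → 2.728 bits.

2.728 bits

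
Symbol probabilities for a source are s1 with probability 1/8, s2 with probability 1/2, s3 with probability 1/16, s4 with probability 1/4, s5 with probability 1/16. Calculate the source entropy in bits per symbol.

1.875 bits

Each probability is a power of 1/2, so log₂(1/p) is an integer.
H = Σ p·log₂(1/p) = 1/8·3 + 1/2·1 + 1/16·4 + 1/4·2 + 1/16·4 = 1.875 bits.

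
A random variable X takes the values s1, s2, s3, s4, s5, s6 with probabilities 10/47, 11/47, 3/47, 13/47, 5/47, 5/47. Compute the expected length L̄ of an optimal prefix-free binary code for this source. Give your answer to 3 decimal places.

2.447 bits/symbol

Repeatedly combine the two least-probable nodes; the expected code length is the sum of the merged weights.
merge 3/47 + 5/47 → 8/47
merge 5/47 + 8/47 → 13/47
merge 10/47 + 11/47 → 21/47
merge 13/47 + 13/47 → 26/47
merge 21/47 + 26/47 → 1
L = 8/47 + 13/47 + 21/47 + 26/47 + 1 = 115/47 ≈ 2.447 bits/symbol.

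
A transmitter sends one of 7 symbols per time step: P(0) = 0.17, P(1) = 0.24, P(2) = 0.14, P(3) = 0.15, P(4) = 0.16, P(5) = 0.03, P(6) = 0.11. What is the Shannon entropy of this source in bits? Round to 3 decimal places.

2.661 bits

H = −Σ pᵢ log₂ pᵢ.
−0.17·log₂(0.17) = 0.4346
−0.24·log₂(0.24) = 0.4941
−0.14·log₂(0.14) = 0.3971
−0.15·log₂(0.15) = 0.4105
−0.16·log₂(0.16) = 0.4230
−0.03·log₂(0.03) = 0.1518
−0.11·log₂(0.11) = 0.3503
Sum ≈ 2.6614 → 2.661 bits.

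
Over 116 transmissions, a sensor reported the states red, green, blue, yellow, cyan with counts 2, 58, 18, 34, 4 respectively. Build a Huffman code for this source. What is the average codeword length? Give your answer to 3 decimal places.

Probabilities are the counts divided by 116.
Repeatedly combine the two least-probable nodes; the expected code length is the sum of the merged weights.
merge 1/58 + 1/29 → 3/58
merge 3/58 + 9/58 → 6/29
merge 6/29 + 17/58 → 1/2
merge 1/2 + 1/2 → 1
L = 3/58 + 6/29 + 1/2 + 1 = 51/29 ≈ 1.759 bits/symbol.

1.759 bits/symbol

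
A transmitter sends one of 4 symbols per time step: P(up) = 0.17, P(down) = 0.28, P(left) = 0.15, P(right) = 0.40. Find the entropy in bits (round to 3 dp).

H = −Σ pᵢ log₂ pᵢ.
−0.17·log₂(0.17) = 0.4346
−0.28·log₂(0.28) = 0.5142
−0.15·log₂(0.15) = 0.4105
−0.40·log₂(0.40) = 0.5288
Sum ≈ 1.8881 → 1.888 bits.

1.888 bits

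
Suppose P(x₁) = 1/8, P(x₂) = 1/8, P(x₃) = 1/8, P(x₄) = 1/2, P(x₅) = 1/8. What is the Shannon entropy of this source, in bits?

Each probability is a power of 1/2, so log₂(1/p) is an integer.
H = Σ p·log₂(1/p) = 1/8·3 + 1/8·3 + 1/8·3 + 1/2·1 + 1/8·3 = 2 bits.

2 bits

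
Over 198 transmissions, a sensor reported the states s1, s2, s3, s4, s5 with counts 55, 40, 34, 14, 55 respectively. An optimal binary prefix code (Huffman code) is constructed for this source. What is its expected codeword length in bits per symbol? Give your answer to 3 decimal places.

Probabilities are the counts divided by 198.
Repeatedly combine the two least-probable nodes; the expected code length is the sum of the merged weights.
merge 7/99 + 17/99 → 8/33
merge 20/99 + 8/33 → 4/9
merge 5/18 + 5/18 → 5/9
merge 4/9 + 5/9 → 1
L = 8/33 + 4/9 + 5/9 + 1 = 74/33 ≈ 2.242 bits/symbol.

2.242 bits/symbol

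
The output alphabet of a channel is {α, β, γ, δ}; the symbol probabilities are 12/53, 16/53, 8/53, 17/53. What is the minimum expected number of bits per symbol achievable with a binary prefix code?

2 bits/symbol

Repeatedly combine the two least-probable nodes; the expected code length is the sum of the merged weights.
merge 8/53 + 12/53 → 20/53
merge 16/53 + 17/53 → 33/53
merge 20/53 + 33/53 → 1
L = 20/53 + 33/53 + 1 = 2 bits/symbol.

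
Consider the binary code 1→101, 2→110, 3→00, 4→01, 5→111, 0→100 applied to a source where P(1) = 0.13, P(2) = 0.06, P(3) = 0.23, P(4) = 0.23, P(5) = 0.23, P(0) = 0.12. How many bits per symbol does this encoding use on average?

2.54 bits/symbol

L̄ = Σ pᵢ·ℓᵢ = 0.13·3 + 0.06·3 + 0.23·2 + 0.23·2 + 0.23·3 + 0.12·3 = 2.54 bits/symbol.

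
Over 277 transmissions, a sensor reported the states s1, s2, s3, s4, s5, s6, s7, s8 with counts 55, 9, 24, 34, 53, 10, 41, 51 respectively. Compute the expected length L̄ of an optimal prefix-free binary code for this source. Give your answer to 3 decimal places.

2.834 bits/symbol

Probabilities are the counts divided by 277.
Repeatedly combine the two least-probable nodes; the expected code length is the sum of the merged weights.
merge 9/277 + 10/277 → 19/277
merge 19/277 + 24/277 → 43/277
merge 34/277 + 41/277 → 75/277
merge 43/277 + 51/277 → 94/277
merge 53/277 + 55/277 → 108/277
merge 75/277 + 94/277 → 169/277
merge 108/277 + 169/277 → 1
L = 19/277 + 43/277 + 75/277 + 94/277 + 108/277 + 169/277 + 1 = 785/277 ≈ 2.834 bits/symbol.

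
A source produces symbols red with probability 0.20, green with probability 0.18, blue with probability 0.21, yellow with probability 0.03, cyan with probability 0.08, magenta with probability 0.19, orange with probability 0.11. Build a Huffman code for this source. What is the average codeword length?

Repeatedly combine the two least-probable nodes; the expected code length is the sum of the merged weights.
merge 3/100 + 2/25 → 11/100
merge 11/100 + 11/100 → 11/50
merge 9/50 + 19/100 → 37/100
merge 1/5 + 21/100 → 41/100
merge 11/50 + 37/100 → 59/100
merge 41/100 + 59/100 → 1
L = 11/100 + 11/50 + 37/100 + 41/100 + 59/100 + 1 = 27/10 = 2.7 bits/symbol.

2.7 bits/symbol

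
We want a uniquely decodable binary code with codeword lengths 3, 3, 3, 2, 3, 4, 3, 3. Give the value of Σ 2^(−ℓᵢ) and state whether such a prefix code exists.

With common denominator 2^4 = 16: Σ 2^(−ℓᵢ) = 2/16 + 2/16 + 2/16 + 4/16 + 2/16 + 1/16 + 2/16 + 2/16 = 17/16 = 1.0625.
Kraft's inequality requires Σ ≤ 1; here Σ = 1.0625 > 1, so no such prefix code exists.

1.0625; no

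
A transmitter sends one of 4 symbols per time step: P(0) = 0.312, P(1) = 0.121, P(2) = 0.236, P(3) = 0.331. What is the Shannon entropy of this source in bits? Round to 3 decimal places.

H = −Σ pᵢ log₂ pᵢ.
−0.312·log₂(0.312) = 0.5243
−0.121·log₂(0.121) = 0.3687
−0.236·log₂(0.236) = 0.4916
−0.331·log₂(0.331) = 0.5280
Sum ≈ 1.9126 → 1.913 bits.

1.913 bits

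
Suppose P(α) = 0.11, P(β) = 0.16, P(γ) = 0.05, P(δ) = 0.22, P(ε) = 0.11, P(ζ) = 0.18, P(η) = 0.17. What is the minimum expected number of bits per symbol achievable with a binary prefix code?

Repeatedly combine the two least-probable nodes; the expected code length is the sum of the merged weights.
merge 1/20 + 11/100 → 4/25
merge 11/100 + 4/25 → 27/100
merge 4/25 + 17/100 → 33/100
merge 9/50 + 11/50 → 2/5
merge 27/100 + 33/100 → 3/5
merge 2/5 + 3/5 → 1
L = 4/25 + 27/100 + 33/100 + 2/5 + 3/5 + 1 = 69/25 = 2.76 bits/symbol.

2.76 bits/symbol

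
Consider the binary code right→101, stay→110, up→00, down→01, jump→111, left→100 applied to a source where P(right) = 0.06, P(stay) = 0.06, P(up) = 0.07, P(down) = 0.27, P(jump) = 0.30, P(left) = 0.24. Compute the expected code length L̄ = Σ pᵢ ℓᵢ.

2.66 bits/symbol

L̄ = Σ pᵢ·ℓᵢ = 0.06·3 + 0.06·3 + 0.07·2 + 0.27·2 + 0.30·3 + 0.24·3 = 2.66 bits/symbol.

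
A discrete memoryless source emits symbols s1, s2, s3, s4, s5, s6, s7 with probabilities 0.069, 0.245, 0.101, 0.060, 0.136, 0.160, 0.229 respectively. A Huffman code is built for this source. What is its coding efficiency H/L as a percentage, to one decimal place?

99.5%

Entropy H = −Σ p log₂ p ≈ 2.6423 bits.
Huffman merges: 3/50+69/1000→129/1000; 101/1000+129/1000→23/100; 17/125+4/25→37/125; 229/1000+23/100→459/1000; 49/200+37/125→541/1000; 459/1000+541/1000→1. L = 531/200 ≈ 2.6550.
Efficiency = H/L = 2.6423/2.6550 = 99.5%.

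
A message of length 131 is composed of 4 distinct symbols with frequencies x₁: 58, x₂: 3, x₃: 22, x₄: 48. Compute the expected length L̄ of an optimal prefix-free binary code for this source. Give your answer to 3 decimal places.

Probabilities are the counts divided by 131.
Repeatedly combine the two least-probable nodes; the expected code length is the sum of the merged weights.
merge 3/131 + 22/131 → 25/131
merge 25/131 + 48/131 → 73/131
merge 58/131 + 73/131 → 1
L = 25/131 + 73/131 + 1 = 229/131 ≈ 1.748 bits/symbol.

1.748 bits/symbol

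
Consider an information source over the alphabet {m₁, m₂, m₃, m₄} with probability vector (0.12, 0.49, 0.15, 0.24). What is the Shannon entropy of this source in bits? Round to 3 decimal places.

H = −Σ pᵢ log₂ pᵢ.
−0.12·log₂(0.12) = 0.3671
−0.49·log₂(0.49) = 0.5043
−0.15·log₂(0.15) = 0.4105
−0.24·log₂(0.24) = 0.4941
Sum ≈ 1.7760 → 1.776 bits.

1.776 bits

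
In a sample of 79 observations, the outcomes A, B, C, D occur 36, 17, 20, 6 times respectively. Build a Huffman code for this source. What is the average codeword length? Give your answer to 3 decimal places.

Probabilities are the counts divided by 79.
Repeatedly combine the two least-probable nodes; the expected code length is the sum of the merged weights.
merge 6/79 + 17/79 → 23/79
merge 20/79 + 23/79 → 43/79
merge 36/79 + 43/79 → 1
L = 23/79 + 43/79 + 1 = 145/79 ≈ 1.835 bits/symbol.

1.835 bits/symbol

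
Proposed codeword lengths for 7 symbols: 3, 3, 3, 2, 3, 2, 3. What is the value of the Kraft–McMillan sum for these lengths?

With common denominator 2^3 = 8: Σ 2^(−ℓᵢ) = 1/8 + 1/8 + 1/8 + 2/8 + 1/8 + 2/8 + 1/8 = 9/8 = 1.125.

1.125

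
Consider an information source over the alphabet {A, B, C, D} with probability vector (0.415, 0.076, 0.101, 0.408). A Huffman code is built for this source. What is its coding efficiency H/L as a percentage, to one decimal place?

94.8%

Entropy H = −Σ p log₂ p ≈ 1.6709 bits.
Huffman merges: 19/250+101/1000→177/1000; 177/1000+51/125→117/200; 83/200+117/200→1. L = 881/500 ≈ 1.7620.
Efficiency = H/L = 1.6709/1.7620 = 94.8%.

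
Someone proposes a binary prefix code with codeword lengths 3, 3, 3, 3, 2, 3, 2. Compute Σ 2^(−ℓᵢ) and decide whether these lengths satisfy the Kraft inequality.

With common denominator 2^3 = 8: Σ 2^(−ℓᵢ) = 1/8 + 1/8 + 1/8 + 1/8 + 2/8 + 1/8 + 2/8 = 9/8 = 1.125.
Kraft's inequality requires Σ ≤ 1; here Σ = 1.125 > 1, so no such prefix code exists.

1.125; no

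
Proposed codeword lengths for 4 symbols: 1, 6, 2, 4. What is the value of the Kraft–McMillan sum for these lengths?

With common denominator 2^6 = 64: Σ 2^(−ℓᵢ) = 32/64 + 1/64 + 16/64 + 4/64 = 53/64 = 0.828125.

0.828125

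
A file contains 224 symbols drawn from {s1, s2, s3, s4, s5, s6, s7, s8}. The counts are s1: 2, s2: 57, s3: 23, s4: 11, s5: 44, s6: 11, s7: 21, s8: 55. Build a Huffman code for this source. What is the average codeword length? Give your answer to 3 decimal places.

Probabilities are the counts divided by 224.
Repeatedly combine the two least-probable nodes; the expected code length is the sum of the merged weights.
merge 1/112 + 11/224 → 13/224
merge 11/224 + 13/224 → 3/28
merge 3/32 + 23/224 → 11/56
merge 3/28 + 11/56 → 17/56
merge 11/56 + 55/224 → 99/224
merge 57/224 + 17/56 → 125/224
merge 99/224 + 125/224 → 1
L = 13/224 + 3/28 + 11/56 + 17/56 + 99/224 + 125/224 + 1 = 597/224 ≈ 2.665 bits/symbol.

2.665 bits/symbol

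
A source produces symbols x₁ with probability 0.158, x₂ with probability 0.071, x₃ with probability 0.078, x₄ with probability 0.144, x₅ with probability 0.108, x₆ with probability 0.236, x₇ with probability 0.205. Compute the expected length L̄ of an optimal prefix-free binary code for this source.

Repeatedly combine the two least-probable nodes; the expected code length is the sum of the merged weights.
merge 71/1000 + 39/500 → 149/1000
merge 27/250 + 18/125 → 63/250
merge 149/1000 + 79/500 → 307/1000
merge 41/200 + 59/250 → 441/1000
merge 63/250 + 307/1000 → 559/1000
merge 441/1000 + 559/1000 → 1
L = 149/1000 + 63/250 + 307/1000 + 441/1000 + 559/1000 + 1 = 677/250 = 2.708 bits/symbol.

2.708 bits/symbol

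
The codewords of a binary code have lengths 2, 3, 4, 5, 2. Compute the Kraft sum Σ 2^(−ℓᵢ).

0.71875

With common denominator 2^5 = 32: Σ 2^(−ℓᵢ) = 8/32 + 4/32 + 2/32 + 1/32 + 8/32 = 23/32 = 0.71875.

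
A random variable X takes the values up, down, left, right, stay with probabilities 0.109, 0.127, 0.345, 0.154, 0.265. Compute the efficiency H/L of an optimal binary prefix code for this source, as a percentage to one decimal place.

97.5%

Entropy H = −Σ p log₂ p ≈ 2.1797 bits.
Huffman merges: 109/1000+127/1000→59/250; 77/500+59/250→39/100; 53/200+69/200→61/100; 39/100+61/100→1. L = 559/250 ≈ 2.2360.
Efficiency = H/L = 2.1797/2.2360 = 97.5%.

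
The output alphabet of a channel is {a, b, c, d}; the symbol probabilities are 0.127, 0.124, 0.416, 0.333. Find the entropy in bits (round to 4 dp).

H = −Σ pᵢ log₂ pᵢ.
−0.127·log₂(0.127) = 0.3781
−0.124·log₂(0.124) = 0.3734
−0.416·log₂(0.416) = 0.5264
−0.333·log₂(0.333) = 0.5283
Sum ≈ 1.8062 → 1.8062 bits.

1.8062 bits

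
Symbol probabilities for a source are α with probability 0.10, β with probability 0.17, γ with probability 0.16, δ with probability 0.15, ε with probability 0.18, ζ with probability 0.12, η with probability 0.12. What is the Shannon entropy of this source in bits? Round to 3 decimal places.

H = −Σ pᵢ log₂ pᵢ.
−0.10·log₂(0.10) = 0.3322
−0.17·log₂(0.17) = 0.4346
−0.16·log₂(0.16) = 0.4230
−0.15·log₂(0.15) = 0.4105
−0.18·log₂(0.18) = 0.4453
−0.12·log₂(0.12) = 0.3671
−0.12·log₂(0.12) = 0.3671
Sum ≈ 2.7798 → 2.780 bits.

2.780 bits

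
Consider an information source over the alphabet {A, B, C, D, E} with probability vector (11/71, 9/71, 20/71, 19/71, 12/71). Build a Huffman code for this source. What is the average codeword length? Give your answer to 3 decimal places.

2.282 bits/symbol

Repeatedly combine the two least-probable nodes; the expected code length is the sum of the merged weights.
merge 9/71 + 11/71 → 20/71
merge 12/71 + 19/71 → 31/71
merge 20/71 + 20/71 → 40/71
merge 31/71 + 40/71 → 1
L = 20/71 + 31/71 + 40/71 + 1 = 162/71 ≈ 2.282 bits/symbol.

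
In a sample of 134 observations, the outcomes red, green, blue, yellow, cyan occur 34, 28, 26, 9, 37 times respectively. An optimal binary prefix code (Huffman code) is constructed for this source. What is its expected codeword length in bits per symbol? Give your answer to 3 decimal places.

2.261 bits/symbol

Probabilities are the counts divided by 134.
Repeatedly combine the two least-probable nodes; the expected code length is the sum of the merged weights.
merge 9/134 + 13/67 → 35/134
merge 14/67 + 17/67 → 31/67
merge 35/134 + 37/134 → 36/67
merge 31/67 + 36/67 → 1
L = 35/134 + 31/67 + 36/67 + 1 = 303/134 ≈ 2.261 bits/symbol.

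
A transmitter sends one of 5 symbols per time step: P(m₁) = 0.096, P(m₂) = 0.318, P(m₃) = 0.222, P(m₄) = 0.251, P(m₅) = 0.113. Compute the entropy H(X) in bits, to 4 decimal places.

H = −Σ pᵢ log₂ pᵢ.
−0.096·log₂(0.096) = 0.3246
−0.318·log₂(0.318) = 0.5256
−0.222·log₂(0.222) = 0.4820
−0.251·log₂(0.251) = 0.5006
−0.113·log₂(0.113) = 0.3555
Sum ≈ 2.1882 → 2.1882 bits.

2.1882 bits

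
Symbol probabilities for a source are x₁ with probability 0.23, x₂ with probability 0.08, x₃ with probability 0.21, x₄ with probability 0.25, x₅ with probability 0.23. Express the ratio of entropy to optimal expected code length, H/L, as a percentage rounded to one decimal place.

97.8%

Entropy H = −Σ p log₂ p ≈ 2.2397 bits.
Huffman merges: 2/25+21/100→29/100; 23/100+23/100→23/50; 1/4+29/100→27/50; 23/50+27/50→1. L = 229/100 ≈ 2.2900.
Efficiency = H/L = 2.2397/2.2900 = 97.8%.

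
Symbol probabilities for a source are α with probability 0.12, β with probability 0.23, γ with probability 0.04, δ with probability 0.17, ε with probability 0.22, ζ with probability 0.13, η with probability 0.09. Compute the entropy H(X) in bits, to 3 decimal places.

2.651 bits

H = −Σ pᵢ log₂ pᵢ.
−0.12·log₂(0.12) = 0.3671
−0.23·log₂(0.23) = 0.4877
−0.04·log₂(0.04) = 0.1858
−0.17·log₂(0.17) = 0.4346
−0.22·log₂(0.22) = 0.4806
−0.13·log₂(0.13) = 0.3826
−0.09·log₂(0.09) = 0.3127
Sum ≈ 2.6509 → 2.651 bits.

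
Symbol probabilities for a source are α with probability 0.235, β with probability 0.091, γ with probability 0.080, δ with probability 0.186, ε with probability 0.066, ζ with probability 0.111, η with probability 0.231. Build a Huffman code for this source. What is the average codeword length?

Repeatedly combine the two least-probable nodes; the expected code length is the sum of the merged weights.
merge 33/500 + 2/25 → 73/500
merge 91/1000 + 111/1000 → 101/500
merge 73/500 + 93/500 → 83/250
merge 101/500 + 231/1000 → 433/1000
merge 47/200 + 83/250 → 567/1000
merge 433/1000 + 567/1000 → 1
L = 73/500 + 101/500 + 83/250 + 433/1000 + 567/1000 + 1 = 67/25 = 2.68 bits/symbol.

2.68 bits/symbol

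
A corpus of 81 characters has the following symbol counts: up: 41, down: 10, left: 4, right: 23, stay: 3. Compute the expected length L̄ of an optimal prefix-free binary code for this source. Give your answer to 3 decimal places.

1.790 bits/symbol

Probabilities are the counts divided by 81.
Repeatedly combine the two least-probable nodes; the expected code length is the sum of the merged weights.
merge 1/27 + 4/81 → 7/81
merge 7/81 + 10/81 → 17/81
merge 17/81 + 23/81 → 40/81
merge 40/81 + 41/81 → 1
L = 7/81 + 17/81 + 40/81 + 1 = 145/81 ≈ 1.790 bits/symbol.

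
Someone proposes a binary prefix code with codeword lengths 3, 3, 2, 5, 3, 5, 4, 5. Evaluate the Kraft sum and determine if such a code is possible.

With common denominator 2^5 = 32: Σ 2^(−ℓᵢ) = 4/32 + 4/32 + 8/32 + 1/32 + 4/32 + 1/32 + 2/32 + 1/32 = 25/32 = 0.78125.
Kraft's inequality requires Σ ≤ 1; here Σ = 0.78125 ≤ 1, so such a prefix code exists.

0.78125; yes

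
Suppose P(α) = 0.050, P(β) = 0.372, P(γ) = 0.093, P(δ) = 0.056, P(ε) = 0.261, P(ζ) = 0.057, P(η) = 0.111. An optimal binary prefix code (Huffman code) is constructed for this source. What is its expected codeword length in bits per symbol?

2.468 bits/symbol

Repeatedly combine the two least-probable nodes; the expected code length is the sum of the merged weights.
merge 1/20 + 7/125 → 53/500
merge 57/1000 + 93/1000 → 3/20
merge 53/500 + 111/1000 → 217/1000
merge 3/20 + 217/1000 → 367/1000
merge 261/1000 + 367/1000 → 157/250
merge 93/250 + 157/250 → 1
L = 53/500 + 3/20 + 217/1000 + 367/1000 + 157/250 + 1 = 617/250 = 2.468 bits/symbol.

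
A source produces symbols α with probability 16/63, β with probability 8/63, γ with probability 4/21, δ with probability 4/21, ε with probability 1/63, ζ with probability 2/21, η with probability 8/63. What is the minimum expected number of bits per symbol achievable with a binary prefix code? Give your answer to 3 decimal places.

Repeatedly combine the two least-probable nodes; the expected code length is the sum of the merged weights.
merge 1/63 + 2/21 → 1/9
merge 1/9 + 8/63 → 5/21
merge 8/63 + 4/21 → 20/63
merge 4/21 + 5/21 → 3/7
merge 16/63 + 20/63 → 4/7
merge 3/7 + 4/7 → 1
L = 1/9 + 5/21 + 20/63 + 3/7 + 4/7 + 1 = 8/3 ≈ 2.667 bits/symbol.

2.667 bits/symbol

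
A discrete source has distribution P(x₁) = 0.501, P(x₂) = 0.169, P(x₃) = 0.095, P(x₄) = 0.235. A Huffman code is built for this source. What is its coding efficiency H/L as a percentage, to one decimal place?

Entropy H = −Σ p log₂ p ≈ 1.7466 bits.
Huffman merges: 19/200+169/1000→33/125; 47/200+33/125→499/1000; 499/1000+501/1000→1. L = 1763/1000 ≈ 1.7630.
Efficiency = H/L = 1.7466/1.7630 = 99.1%.

99.1%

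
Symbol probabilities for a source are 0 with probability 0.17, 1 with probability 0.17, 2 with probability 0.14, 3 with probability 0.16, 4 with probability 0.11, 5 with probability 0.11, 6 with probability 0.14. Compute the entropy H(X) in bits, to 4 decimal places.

H = −Σ pᵢ log₂ pᵢ.
−0.17·log₂(0.17) = 0.4346
−0.17·log₂(0.17) = 0.4346
−0.14·log₂(0.14) = 0.3971
−0.16·log₂(0.16) = 0.4230
−0.11·log₂(0.11) = 0.3503
−0.11·log₂(0.11) = 0.3503
−0.14·log₂(0.14) = 0.3971
Sum ≈ 2.7870 → 2.7870 bits.

2.7870 bits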